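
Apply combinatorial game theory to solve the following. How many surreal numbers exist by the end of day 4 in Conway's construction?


Day 0: {|} = 0 is born. Count = 1.
Day n: the number of surreal numbers born by day n is 2^(n+1) - 1.
By day 0: 2^1 - 1 = 1
By day 1: 2^2 - 1 = 3
By day 2: 2^3 - 1 = 7
By day 3: 2^4 - 1 = 15
By day 4: 2^5 - 1 = 31
By day 4: 31 surreal numbers.

31


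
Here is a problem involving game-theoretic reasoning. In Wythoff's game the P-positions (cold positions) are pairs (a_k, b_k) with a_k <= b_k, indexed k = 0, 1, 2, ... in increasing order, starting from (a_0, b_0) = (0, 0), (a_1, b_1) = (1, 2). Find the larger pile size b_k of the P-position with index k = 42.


By Wythoff's theorem, a_k = floor(k * phi) and b_k = floor(k * phi^2) = a_k + k, where phi = (1 + sqrt(5))/2 is the golden ratio.
phi = (1 + sqrt(5))/2 = 1.618034
phi^2 = phi + 1 = 2.618034
k = 42
k * phi^2 = 42 * 2.618034 = 109.957428
b_42 = floor(k * phi^2) = 109 (check: a_42 + k = 67 + 42 = 109)

109


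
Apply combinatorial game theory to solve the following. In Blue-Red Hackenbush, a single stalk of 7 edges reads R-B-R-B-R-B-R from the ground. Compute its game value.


Edges (from ground): R-B-R-B-R-B-R
By Berlekamp's sign-expansion rule, a Blue-Red Hackenbush stalk has the value of the surreal number whose sign sequence is the edge sequence with B -> + and R -> -.
Sign sequence: -+-+-+-
Trace the sign expansion in the surreal number tree, starting from 0:
Edge 1: R (sign -) -> bounds (-inf, 0), value = -1
Edge 2: B (sign +) -> bounds (-1, 0), value = -1/2
Edge 3: R (sign -) -> bounds (-1, -1/2), value = -3/4
Edge 4: B (sign +) -> bounds (-3/4, -1/2), value = -5/8
Edge 5: R (sign -) -> bounds (-3/4, -5/8), value = -11/16
Edge 6: B (sign +) -> bounds (-11/16, -5/8), value = -21/32
Edge 7: R (sign -) -> bounds (-11/16, -21/32), value = -43/64
Game value = -43/64

-43/64


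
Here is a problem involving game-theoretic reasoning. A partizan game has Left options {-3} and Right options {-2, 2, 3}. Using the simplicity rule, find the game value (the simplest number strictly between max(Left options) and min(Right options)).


Left options: {-3}, max = -3
Right options: {-2, 2, 3}, min = -2
All options are numbers and max(Left) < min(Right), so by the simplicity theorem the value is the simplest (earliest-born) number strictly between -3 and -2.
No integer lies strictly between -3 and -2, so the value is the dyadic rational m/2^k in the interval with the smallest k (then m odd); search k = 1, 2, ...:
Denominator 2: -5/2 lies strictly between -3 and -2 -- found.
The simplest number in the interval is -5/2.
Game value = -5/2

-5/2


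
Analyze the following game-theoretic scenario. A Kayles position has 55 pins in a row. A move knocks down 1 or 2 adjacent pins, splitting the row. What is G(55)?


Kayles: a move removes 1 or 2 adjacent pins from a contiguous row.
Removing pins from a row of k leaves two independent rows (a, b) with a + b = k - 1 (one pin) or a + b = k - 2 (two pins); an end removal gives a = 0.
By Sprague-Grundy, G(k) = mex{ G(a) XOR G(b) } over all these splits. G(0) = 0.
G(1): splits (0,0):0^0=0 -> mex({0}) = 1
G(2): splits (0,1):0^1=1 (0,0):0^0=0 -> mex({0, 1}) = 2
G(3): splits (0,2):0^2=2 (1,1):1^1=0 (0,1):0^1=1 -> mex({0, 1, 2}) = 3
G(4): splits (0,3):0^3=3 (1,2):1^2=3 (0,2):0^2=2 (1,1):1^1=0 -> mex({0, 2, 3}) = 1
G(5): splits (0,4):0^1=1 (1,3):1^3=2 (2,2):2^2=0 (0,3):0^3=3 (1,2):1^2=3 -> mex({0, 1, 2, 3}) = 4
G(6) = mex({0, 1, 2, 4}) = 3
G(7) = mex({0, 1, 3, 4, 5}) = 2
G(8) = mex({0, 2, 3, 5, 6}) = 1
G(9) = mex({0, 1, 2, 3, 6, 7}) = 4
G(10) = mex({0, 1, 3, 4, 5, 7}) = 2
G(11) = mex({0, 1, 2, 3, 4, 5}) = 6
G(12) = mex({0, 1, 2, 3, 5, 6, 7}) = 4
G(13) = mex({0, 2, 3, 4, 6, 7}) = 1
G(14) = mex({0, 1, 4, 5, 6, 7}) = 2
G(15) = mex({0, 1, 2, 3, 4, 5, 6}) = 7
G(16) = mex({0, 2, 3, 5, 6, 7}) = 1
G(17) = mex({0, 1, 2, 3, 5, 6, 7}) = 4
G(18) = mex({0, 1, 2, 4, 5, 6}) = 3
G(19) = mex({0, 1, 3, 4, 5, 7}) = 2
G(20) = mex({0, 2, 3, 4, 5, 6, 7}) = 1
G(21) = mex({0, 1, 2, 3, 5, 6, 7}) = 4
G(22) = mex({0, 1, 2, 3, 4, 5, 7}) = 6
G(23) = mex({0, 1, 2, 3, 4, 5, 6}) = 7
G(24) = mex({0, 1, 2, 3, 5, 6, 7}) = 4
G(25) = mex({0, 2, 3, 4, 6, 7}) = 1
G(26) = mex({0, 1, 3, 4, 5, 6, 7}) = 2
G(27) = mex({0, 1, 2, 3, 4, 5, 6, 7}) = 8
G(28) = mex({0, 1, 2, 3, 4, 6, 7, 8}) = 5
G(29) = mex({0, 1, 2, 3, 5, 6, 7, 8, 9}) = 4
G(30) = mex({0, 1, 2, 3, 4, 5, 6, 9, 10}) = 7
G(31) = mex({0, 1, 3, 4, 5, 7, 10, 11}) = 2
G(32) = mex({0, 2, 3, 4, 5, 6, 7, 9, 11}) = 1
G(33) = mex({0, 1, 2, 3, 4, 5, 6, 7, 9, 12}) = 8
G(34) = mex({0, 1, 2, 3, 4, 5, 7, 8, 11, 12}) = 6
G(35) = mex({0, 1, 2, 3, 4, 5, 6, 8, 9, 10, 11}) = 7
G(36) = mex({0, 1, 2, 3, 5, 6, 7, 9, 10}) = 4
G(37) = mex({0, 2, 3, 4, 6, 7, 9, 10, 11, 12}) = 1
G(38) = mex({0, 1, 3, 4, 5, 6, 7, 9, 10, 11, 12}) = 2
G(39) = mex({0, 1, 2, 4, 5, 6, 7, 9, 10, 12, 14}) = 3
G(40) = mex({0, 2, 3, 4, 6, 7, 11, 12, 14}) = 1
G(41) = mex({0, 1, 2, 3, 5, 6, 7, 9, 10, 11, 12}) = 4
G(42) = mex({0, 1, 2, 3, 4, 5, 6, 9, 10}) = 7
G(43) = mex({0, 1, 3, 4, 5, 7, 9, 10, 12, 15}) = 2
G(44) = mex({0, 2, 3, 4, 5, 6, 7, 9, 10, 12, 15}) = 1
G(45) = mex({0, 1, 2, 3, 4, 5, 6, 7, 9, 10, 12, 14}) = 8
G(46) = mex({0, 1, 3, 4, 5, 7, 8, 11, 12, 14}) = 2
G(47) = mex({0, 1, 2, 3, 4, 5, 6, 8, 9, 10, 11, 12}) = 7
G(48) = mex({0, 1, 2, 3, 5, 6, 7, 9, 10}) = 4
G(49) = mex({0, 2, 3, 4, 6, 7, 9, 10, 11, 12, 15}) = 1
G(50) = mex({0, 1, 4, 5, 6, 7, 9, 11, 12, 14, 15}) = 2
G(51) = mex({0, 1, 2, 3, 4, 5, 6, 7, 9, 12, 14, 15}) = 8
G(52) = mex({0, 2, 3, 4, 5, 6, 7, 8, 11, 12, 15}) = 1
G(53) = mex({0, 1, 2, 3, 5, 6, 7, 8, 9, 10, 11, 12}) = 4
G(54) = mex({0, 1, 2, 3, 4, 5, 6, 9, 10}) = 7
G(55) = mex({0, 1, 3, 4, 5, 7, 9, 10, 11, 12}) = 2
Therefore G(55) = 2.

2


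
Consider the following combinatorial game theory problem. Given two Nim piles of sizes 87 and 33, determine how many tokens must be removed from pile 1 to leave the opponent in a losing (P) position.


Piles: 87 and 33
Current XOR: 87 XOR 33 = 118 (non-zero, so this is an N-position).
To make the XOR zero, we need to find a move that balances the piles.
For pile 1 (size 87): target = 87 XOR 118 = 33
We reduce pile 1 from 87 to 33.
Tokens removed: 87 - 33 = 54
Verification: 33 XOR 33 = 0

54


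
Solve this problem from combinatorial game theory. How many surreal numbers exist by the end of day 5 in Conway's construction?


Day 0: {|} = 0 is born. Count = 1.
Day n: the number of surreal numbers born by day n is 2^(n+1) - 1.
By day 0: 2^1 - 1 = 1
By day 1: 2^2 - 1 = 3
By day 2: 2^3 - 1 = 7
By day 3: 2^4 - 1 = 15
By day 4: 2^5 - 1 = 31
By day 5: 2^6 - 1 = 63
By day 5: 63 surreal numbers.

63


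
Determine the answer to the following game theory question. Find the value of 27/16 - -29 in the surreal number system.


x = 27/16, y = -29
Converting to common denominator: 16
x = 27/16, y = -464/16
x - y = 27/16 - -29 = 491/16

491/16


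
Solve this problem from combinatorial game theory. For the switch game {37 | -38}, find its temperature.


The game is {37 | -38}, a switch {a | b} with numbers a > b.
Cooling {a | b} by t gives {a - t | b + t}, which stops being hot when a - t = b + t, i.e. at t = (a - b)/2. So the temperature of a switch is (a - b)/2.
Temperature = (Left option - Right option) / 2
= (37 - (-38)) / 2
= 75 / 2
= 75/2

75/2


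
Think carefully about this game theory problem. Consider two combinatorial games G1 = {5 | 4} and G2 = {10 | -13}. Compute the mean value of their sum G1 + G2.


G1 = {5 | 4}, G2 = {10 | -13}
Each is a switch {a | b} with numbers a > b; its mean value is (a + b)/2, and mean value is additive over game sums: m(G1 + G2) = m(G1) + m(G2).
Mean of G1 = (5 + (4))/2 = 9/2 = 9/2
Mean of G2 = (10 + (-13))/2 = -3/2 = -3/2
Mean of G1 + G2 = 9/2 + -3/2 = 3

3


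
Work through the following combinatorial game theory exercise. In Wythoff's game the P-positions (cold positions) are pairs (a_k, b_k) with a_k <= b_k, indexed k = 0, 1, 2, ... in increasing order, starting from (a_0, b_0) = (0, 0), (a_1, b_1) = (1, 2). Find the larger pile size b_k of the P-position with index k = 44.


By Wythoff's theorem, a_k = floor(k * phi) and b_k = floor(k * phi^2) = a_k + k, where phi = (1 + sqrt(5))/2 is the golden ratio.
phi = (1 + sqrt(5))/2 = 1.618034
phi^2 = phi + 1 = 2.618034
k = 44
k * phi^2 = 44 * 2.618034 = 115.193496
b_44 = floor(k * phi^2) = 115 (check: a_44 + k = 71 + 44 = 115)

115


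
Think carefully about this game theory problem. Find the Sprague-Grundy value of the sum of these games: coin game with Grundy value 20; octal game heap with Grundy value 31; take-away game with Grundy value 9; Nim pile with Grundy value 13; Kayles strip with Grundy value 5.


By the Sprague-Grundy theorem, the Grundy value of a sum of games is the XOR of individual Grundy values.
coin game: Grundy value = 20. Running XOR: 0 XOR 20 = 20
octal game heap: Grundy value = 31. Running XOR: 20 XOR 31 = 11
take-away game: Grundy value = 9. Running XOR: 11 XOR 9 = 2
Nim pile: Grundy value = 13. Running XOR: 2 XOR 13 = 15
Kayles strip: Grundy value = 5. Running XOR: 15 XOR 5 = 10
The combined Grundy value is 10.

10


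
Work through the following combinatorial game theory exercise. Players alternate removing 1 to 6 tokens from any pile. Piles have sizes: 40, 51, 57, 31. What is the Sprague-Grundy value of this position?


Subtraction set: {1, 2, 3, 4, 5, 6}
For this subtraction set, G(n) = n mod 7 (period = max + 1 = 7).
Pile 1 (size 40): G(40) = 40 mod 7 = 5
Pile 2 (size 51): G(51) = 51 mod 7 = 2
Pile 3 (size 57): G(57) = 57 mod 7 = 1
Pile 4 (size 31): G(31) = 31 mod 7 = 3
Total Grundy value = XOR of all: 5 XOR 2 XOR 1 XOR 3 = 5

5


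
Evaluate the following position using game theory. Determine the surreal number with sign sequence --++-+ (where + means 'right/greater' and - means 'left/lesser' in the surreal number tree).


Sign expansion: --++-+
Rule: track bounds (lo, hi), initially (-inf, +inf). On '+', the current value becomes lo and we move to the simplest number in (value, hi): value + 1 if hi = +inf, otherwise the midpoint (value + hi)/2. On '-', the current value becomes hi and we move to value - 1 if lo = -inf, otherwise the midpoint (lo + value)/2.
Start at 0.
Step 1: sign = -, move left. Bounds: (-inf, 0). Value = -1
Step 2: sign = -, move left. Bounds: (-inf, -1). Value = -2
Step 3: sign = +, move right. Bounds: (-2, -1). Value = -3/2
Step 4: sign = +, move right. Bounds: (-3/2, -1). Value = -5/4
Step 5: sign = -, move left. Bounds: (-3/2, -5/4). Value = -11/8
Step 6: sign = +, move right. Bounds: (-11/8, -5/4). Value = -21/16
The surreal number with sign expansion --++-+ is -21/16.

-21/16


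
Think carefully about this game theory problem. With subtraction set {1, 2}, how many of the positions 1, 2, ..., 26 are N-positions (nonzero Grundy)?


Subtraction set S = {1, 2}, so G(n) = n mod 3.
G(n) = 0 when n is a multiple of 3.
Multiples of 3 in [1, 26]: 8
N-positions (nonzero Grundy) = 26 - 8 = 18

18


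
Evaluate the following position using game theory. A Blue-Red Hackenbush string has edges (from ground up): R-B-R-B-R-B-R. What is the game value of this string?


Edges (from ground): R-B-R-B-R-B-R
By Berlekamp's sign-expansion rule, a Blue-Red Hackenbush stalk has the value of the surreal number whose sign sequence is the edge sequence with B -> + and R -> -.
Sign sequence: -+-+-+-
Trace the sign expansion in the surreal number tree, starting from 0:
Edge 1: R (sign -) -> bounds (-inf, 0), value = -1
Edge 2: B (sign +) -> bounds (-1, 0), value = -1/2
Edge 3: R (sign -) -> bounds (-1, -1/2), value = -3/4
Edge 4: B (sign +) -> bounds (-3/4, -1/2), value = -5/8
Edge 5: R (sign -) -> bounds (-3/4, -5/8), value = -11/16
Edge 6: B (sign +) -> bounds (-11/16, -5/8), value = -21/32
Edge 7: R (sign -) -> bounds (-11/16, -21/32), value = -43/64
Game value = -43/64

-43/64


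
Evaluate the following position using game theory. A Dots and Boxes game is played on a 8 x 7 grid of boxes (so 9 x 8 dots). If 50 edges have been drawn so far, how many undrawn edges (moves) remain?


Grid: 8 x 7 boxes, i.e. 9 rows and 8 columns of dots.
Horizontal edges: (rows + 1) * cols = 9 * 7 = 63
Vertical edges: rows * (cols + 1) = 8 * 8 = 64
Total edges: 63 + 64 = 127
Edges drawn: 50
Remaining: 127 - 50 = 77

77


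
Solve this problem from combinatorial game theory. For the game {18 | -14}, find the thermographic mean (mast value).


Game = {18 | -14}, a switch {a | b} with numbers a > b.
Its thermograph has left wall a - t and right wall b + t, which meet at t = (a - b)/2, where both equal (a + b)/2. So the mast (mean value) is at (a + b)/2.
Mean = (18 + (-14))/2 = 4/2 = 2

2


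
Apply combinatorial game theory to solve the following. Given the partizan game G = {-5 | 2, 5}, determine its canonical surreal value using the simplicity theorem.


Left options: {-5}, max = -5
Right options: {2, 5}, min = 2
All options are numbers and max(Left) < min(Right), so by the simplicity theorem the value is the simplest (earliest-born) number strictly between -5 and 2.
Integers -4 through 1 all lie strictly between -5 and 2.
Among integers, the simplest (lowest birthday = smallest |n|; 0 is born on day 0, +-n on day n) is 0.
No non-integer in the interval can be simpler: if x is a non-integer in the interval, then floor(x) or ceil(x) also lies in the interval (the interval contains an integer), and both are proper prefixes of x's sign expansion, i.e. born earlier. So the game value is 0.
Game value = 0

0


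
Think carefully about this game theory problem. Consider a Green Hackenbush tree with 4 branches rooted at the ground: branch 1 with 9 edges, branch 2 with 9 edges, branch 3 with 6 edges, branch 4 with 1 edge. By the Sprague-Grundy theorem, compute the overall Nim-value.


The tree has 4 branches from the ground vertex.
In Green Hackenbush, the Nim-value of a simple path of length k is k.
Branch 1: length 9, Nim-value = 9
Branch 2: length 9, Nim-value = 9
Branch 3: length 6, Nim-value = 6
Branch 4: length 1, Nim-value = 1
Total Nim-value = XOR of all branch values:
0 XOR 9 = 9
9 XOR 9 = 0
0 XOR 6 = 6
6 XOR 1 = 7
Nim-value of the tree = 7

7


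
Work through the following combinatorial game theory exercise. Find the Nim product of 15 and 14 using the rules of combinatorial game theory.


Nim multiplication is bilinear over XOR: (u XOR v) * w = (u*w) XOR (v*w).
So we split each operand into its bit components and XOR the pairwise Nim products.
15 = 1 + 2 + 4 + 8 (as XOR of powers of 2).
14 = 2 + 4 + 8 (as XOR of powers of 2).
Using the standard Nim-product table on single bits:
  2*2 = 3,   2*4 = 8,   2*8 = 12,
  4*4 = 6,   4*8 = 11,  8*8 = 13,
and  1*x = x (identity), k*l = l*k (commutative).
Pairwise Nim products:
  1 * 2 = 2
  1 * 4 = 4
  1 * 8 = 8
  2 * 2 = 3
  2 * 4 = 8
  2 * 8 = 12
  4 * 2 = 8
  4 * 4 = 6
  4 * 8 = 11
  8 * 2 = 12
  8 * 4 = 11
  8 * 8 = 13
XOR them: 2 XOR 4 XOR 8 XOR 3 XOR 8 XOR 12 XOR 8 XOR 6 XOR 11 XOR 12 XOR 11 XOR 13 = 6.
Result: 15 * 14 = 6 (in Nim).

6


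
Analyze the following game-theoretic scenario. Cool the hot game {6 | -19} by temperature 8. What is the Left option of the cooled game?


Original game: {6 | -19} (a switch {a | b} with a > b).
Cooling by t (for t below the temperature (a - b)/2 = 25/2) taxes each move by t: {a | b} cooled by t is {a - t | b + t}.
Cooling amount: t = 8
Cooled Left option: 6 - 8 = -2
Cooled Right option: -19 + 8 = -11
Cooled game: {-2 | -11}
Left option = -2

-2


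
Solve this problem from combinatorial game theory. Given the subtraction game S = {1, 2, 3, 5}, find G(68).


The subtraction set is S = {1, 2, 3, 5}.
G(k) = mex{ G(k - s) : s in S, s <= k }. We compute iteratively: G(0) = 0.
G(1) = mex({0}) = 1
G(2) = mex({0, 1}) = 2
G(3) = mex({0, 1, 2}) = 3
G(4) = mex({1, 2, 3}) = 0
G(5) = mex({0, 2, 3}) = 1
G(6) = mex({0, 1, 3}) = 2
G(7) = mex({0, 1, 2}) = 3
G(8) = mex({1, 2, 3}) = 0
Observe that G(4)..G(8) = 0, 1, 2, 3, 0 repeats G(0)..G(4) = 0, 1, 2, 3, 0.
For k >= max(S) = 5, G(k) is determined by the previous 5 values G(k-5)..G(k-1); a window of 5 consecutive values has recurred shifted by 4, so by induction G(k + 4) = G(k) for all k >= 0: the sequence is periodic from the start with period 4.
One period: G(0..3) = 0, 1, 2, 3.
68 mod 4 = 0, so G(68) = G(0) = 0.

0


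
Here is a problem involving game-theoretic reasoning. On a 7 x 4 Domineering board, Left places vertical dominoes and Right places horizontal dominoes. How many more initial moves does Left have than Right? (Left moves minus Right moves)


Board is 7 x 4 (rows x cols).
Left (vertical) placements: (rows-1) * cols = 6 * 4 = 24
Right (horizontal) placements: rows * (cols-1) = 7 * 3 = 21
Advantage = Left - Right = 24 - 21 = 3

3


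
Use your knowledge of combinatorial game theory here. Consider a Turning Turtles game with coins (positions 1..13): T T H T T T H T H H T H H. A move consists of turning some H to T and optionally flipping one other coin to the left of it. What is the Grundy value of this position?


Coins: T T H T T T H T H H T H H
Key fact: a single head at position k behaves exactly like a Nim heap of size k (turning it to T and optionally flipping a coin at j < k corresponds to moving the heap from k to j, or to 0), and heads combine as a disjunctive sum (two heads at the same place would cancel, matching j XOR j = 0). So the Nim-value is the XOR of the 1-indexed positions of the heads.
Face-up positions (1-indexed): [3, 7, 9, 10, 12, 13]
XOR 0 with 3: 0 XOR 3 = 3
XOR 3 with 7: 3 XOR 7 = 4
XOR 4 with 9: 4 XOR 9 = 13
XOR 13 with 10: 13 XOR 10 = 7
XOR 7 with 12: 7 XOR 12 = 11
XOR 11 with 13: 11 XOR 13 = 6
Nim-value = 6

6


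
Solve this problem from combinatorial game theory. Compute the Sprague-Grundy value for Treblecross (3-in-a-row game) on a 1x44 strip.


Treblecross: place X on empty cells; 3-in-a-row wins.
Playing within two cells of an existing X lets the opponent win at once, so sensible play treats the cells i-2..i+2 around each X as dead. The player left with no safe cell loses, so this is a normal-play take-away game on strips of safe cells.
Placing X at cell i (0-indexed) of a strip of k safe cells leaves independent strips of sizes max(0, i-2) and max(0, k-i-3). Hence G(k) = mex{ G(max(0,i-2)) XOR G(max(0,k-i-3)) : 0 <= i < k }, with G(0) = 0.
G(1): splits (0,0):0^0=0 -> mex({0}) = 1
G(2): splits (0,0):0^0=0 -> mex({0}) = 1
G(3): splits (0,0):0^0=0 -> mex({0}) = 1
G(4): splits (0,1):0^1=1 (0,0):0^0=0 -> mex({0, 1}) = 2
G(5): splits (0,2):0^1=1 (0,1):0^1=1 (0,0):0^0=0 -> mex({0, 1}) = 2
G(6) = mex({1}) = 0
G(7) = mex({0, 1, 2}) = 3
G(8) = mex({0, 1, 2}) = 3
G(9) = mex({0, 2}) = 1
G(10) = mex({0, 2, 3}) = 1
G(11) = mex({0, 3}) = 1
G(12) = mex({1, 3}) = 0
G(13) = mex({0, 1, 2, 3}) = 4
G(14) = mex({0, 1, 2}) = 3
G(15) = mex({0, 1, 2}) = 3
G(16) = mex({0, 1, 2, 4}) = 3
G(17) = mex({0, 1, 3, 4}) = 2
G(18) = mex({0, 1, 3, 4}) = 2
G(19) = mex({0, 1, 3, 5}) = 2
G(20) = mex({0, 1, 2, 3, 5}) = 4
G(21) = mex({0, 1, 2, 3, 5}) = 4
G(22) = mex({1, 2, 6}) = 0
G(23) = mex({0, 1, 2, 3, 4, 6}) = 5
G(24) = mex({0, 1, 2, 3, 4}) = 5
G(25) = mex({0, 1, 3, 4, 7}) = 2
G(26) = mex({0, 1, 3, 4, 5, 7}) = 2
G(27) = mex({0, 1, 3, 5}) = 2
G(28) = mex({0, 1, 2, 5}) = 3
G(29) = mex({0, 1, 2, 4, 5, 6}) = 3
G(30) = mex({1, 2, 4, 6}) = 0
G(31) = mex({0, 1, 2, 3, 4, 6}) = 5
G(32) = mex({1, 2, 3, 4, 7}) = 0
G(33) = mex({0, 3, 7}) = 1
G(34) = mex({0, 2, 3, 5, 7}) = 1
G(35) = mex({0, 2, 3, 5, 6}) = 1
G(36) = mex({0, 1, 2, 5, 6}) = 3
G(37) = mex({0, 1, 2, 4, 5, 6}) = 3
G(38) = mex({0, 1, 2, 4}) = 3
G(39) = mex({0, 1, 2, 3, 4, 7}) = 5
G(40) = mex({0, 1, 2, 3, 4, 5, 7}) = 6
G(41) = mex({0, 1, 2, 3, 5, 7}) = 4
G(42) = mex({0, 1, 2, 3, 5, 6, 7}) = 4
G(43) = mex({0, 2, 3, 5, 6}) = 1
G(44) = mex({1, 2, 3, 4, 5, 6}) = 0
Therefore G(44) = 0.

0


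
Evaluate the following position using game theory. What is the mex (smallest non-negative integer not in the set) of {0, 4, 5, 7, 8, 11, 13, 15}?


Set = {0, 4, 5, 7, 8, 11, 13, 15}
0 is in the set.
1 is NOT in the set. This is the mex.
mex = 1

1


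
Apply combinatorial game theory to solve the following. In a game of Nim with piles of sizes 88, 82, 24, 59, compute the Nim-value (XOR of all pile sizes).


We need the XOR (exclusive or) of all pile sizes.
After XOR-ing pile 1 (size 88): 0 XOR 88 = 88
After XOR-ing pile 2 (size 82): 88 XOR 82 = 10
After XOR-ing pile 3 (size 24): 10 XOR 24 = 18
After XOR-ing pile 4 (size 59): 18 XOR 59 = 41
The Nim-value of this position is 41.

41


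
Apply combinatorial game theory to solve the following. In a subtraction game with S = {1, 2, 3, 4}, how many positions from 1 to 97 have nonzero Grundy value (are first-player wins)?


Subtraction set S = {1, 2, 3, 4}, so G(n) = n mod 5.
G(n) = 0 when n is a multiple of 5.
Multiples of 5 in [1, 97]: 19
N-positions (nonzero Grundy) = 97 - 19 = 78

78


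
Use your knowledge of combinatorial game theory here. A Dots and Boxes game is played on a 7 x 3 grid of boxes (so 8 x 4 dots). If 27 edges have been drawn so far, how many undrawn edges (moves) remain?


Grid: 7 x 3 boxes, i.e. 8 rows and 4 columns of dots.
Horizontal edges: (rows + 1) * cols = 8 * 3 = 24
Vertical edges: rows * (cols + 1) = 7 * 4 = 28
Total edges: 24 + 28 = 52
Edges drawn: 27
Remaining: 52 - 27 = 25

25


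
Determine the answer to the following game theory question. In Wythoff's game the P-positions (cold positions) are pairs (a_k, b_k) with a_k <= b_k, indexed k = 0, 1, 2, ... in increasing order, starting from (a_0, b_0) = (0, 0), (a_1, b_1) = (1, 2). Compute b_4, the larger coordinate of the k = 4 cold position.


By Wythoff's theorem, a_k = floor(k * phi) and b_k = floor(k * phi^2) = a_k + k, where phi = (1 + sqrt(5))/2 is the golden ratio.
phi = (1 + sqrt(5))/2 = 1.618034
phi^2 = phi + 1 = 2.618034
k = 4
k * phi^2 = 4 * 2.618034 = 10.472136
b_4 = floor(k * phi^2) = 10 (check: a_4 + k = 6 + 4 = 10)

10


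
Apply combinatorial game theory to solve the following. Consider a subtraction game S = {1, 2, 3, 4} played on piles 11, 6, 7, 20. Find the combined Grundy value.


Subtraction set: {1, 2, 3, 4}
For this subtraction set, G(n) = n mod 5 (period = max + 1 = 5).
Pile 1 (size 11): G(11) = 11 mod 5 = 1
Pile 2 (size 6): G(6) = 6 mod 5 = 1
Pile 3 (size 7): G(7) = 7 mod 5 = 2
Pile 4 (size 20): G(20) = 20 mod 5 = 0
Total Grundy value = XOR of all: 1 XOR 1 XOR 2 XOR 0 = 2

2


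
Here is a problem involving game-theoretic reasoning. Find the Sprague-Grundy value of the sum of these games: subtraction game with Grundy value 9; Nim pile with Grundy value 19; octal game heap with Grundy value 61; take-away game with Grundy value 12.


By the Sprague-Grundy theorem, the Grundy value of a sum of games is the XOR of individual Grundy values.
subtraction game: Grundy value = 9. Running XOR: 0 XOR 9 = 9
Nim pile: Grundy value = 19. Running XOR: 9 XOR 19 = 26
octal game heap: Grundy value = 61. Running XOR: 26 XOR 61 = 39
take-away game: Grundy value = 12. Running XOR: 39 XOR 12 = 43
The combined Grundy value is 43.

43


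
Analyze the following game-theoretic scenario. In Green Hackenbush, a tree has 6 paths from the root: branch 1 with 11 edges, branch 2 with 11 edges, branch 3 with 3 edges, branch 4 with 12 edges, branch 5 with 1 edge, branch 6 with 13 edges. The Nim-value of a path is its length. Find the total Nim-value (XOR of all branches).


The tree has 6 branches from the ground vertex.
In Green Hackenbush, the Nim-value of a simple path of length k is k.
Branch 1: length 11, Nim-value = 11
Branch 2: length 11, Nim-value = 11
Branch 3: length 3, Nim-value = 3
Branch 4: length 12, Nim-value = 12
Branch 5: length 1, Nim-value = 1
Branch 6: length 13, Nim-value = 13
Total Nim-value = XOR of all branch values:
0 XOR 11 = 11
11 XOR 11 = 0
0 XOR 3 = 3
3 XOR 12 = 15
15 XOR 1 = 14
14 XOR 13 = 3
Nim-value of the tree = 3

3


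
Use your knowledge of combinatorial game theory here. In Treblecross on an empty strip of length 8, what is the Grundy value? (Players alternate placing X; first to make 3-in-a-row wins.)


Treblecross: place X on empty cells; 3-in-a-row wins.
Playing within two cells of an existing X lets the opponent win at once, so sensible play treats the cells i-2..i+2 around each X as dead. The player left with no safe cell loses, so this is a normal-play take-away game on strips of safe cells.
Placing X at cell i (0-indexed) of a strip of k safe cells leaves independent strips of sizes max(0, i-2) and max(0, k-i-3). Hence G(k) = mex{ G(max(0,i-2)) XOR G(max(0,k-i-3)) : 0 <= i < k }, with G(0) = 0.
G(1): splits (0,0):0^0=0 -> mex({0}) = 1
G(2): splits (0,0):0^0=0 -> mex({0}) = 1
G(3): splits (0,0):0^0=0 -> mex({0}) = 1
G(4): splits (0,1):0^1=1 (0,0):0^0=0 -> mex({0, 1}) = 2
G(5): splits (0,2):0^1=1 (0,1):0^1=1 (0,0):0^0=0 -> mex({0, 1}) = 2
G(6) = mex({1}) = 0
G(7) = mex({0, 1, 2}) = 3
G(8) = mex({0, 1, 2}) = 3
Therefore G(8) = 3.

3


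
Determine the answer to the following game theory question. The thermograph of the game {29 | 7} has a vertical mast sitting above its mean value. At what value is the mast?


Game = {29 | 7}, a switch {a | b} with numbers a > b.
Its thermograph has left wall a - t and right wall b + t, which meet at t = (a - b)/2, where both equal (a + b)/2. So the mast (mean value) is at (a + b)/2.
Mean = (29 + (7))/2 = 36/2 = 18

18


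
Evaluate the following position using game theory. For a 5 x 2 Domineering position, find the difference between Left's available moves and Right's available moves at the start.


Board is 5 x 2 (rows x cols).
Left (vertical) placements: (rows-1) * cols = 4 * 2 = 8
Right (horizontal) placements: rows * (cols-1) = 5 * 1 = 5
Advantage = Left - Right = 8 - 5 = 3

3


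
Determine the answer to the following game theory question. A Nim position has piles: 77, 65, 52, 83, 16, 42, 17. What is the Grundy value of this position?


We need the XOR (exclusive or) of all pile sizes.
After XOR-ing pile 1 (size 77): 0 XOR 77 = 77
After XOR-ing pile 2 (size 65): 77 XOR 65 = 12
After XOR-ing pile 3 (size 52): 12 XOR 52 = 56
After XOR-ing pile 4 (size 83): 56 XOR 83 = 107
After XOR-ing pile 5 (size 16): 107 XOR 16 = 123
After XOR-ing pile 6 (size 42): 123 XOR 42 = 81
After XOR-ing pile 7 (size 17): 81 XOR 17 = 64
The Nim-value of this position is 64.

64


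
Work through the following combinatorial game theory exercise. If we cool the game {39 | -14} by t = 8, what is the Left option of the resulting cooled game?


Original game: {39 | -14} (a switch {a | b} with a > b).
Cooling by t (for t below the temperature (a - b)/2 = 53/2) taxes each move by t: {a | b} cooled by t is {a - t | b + t}.
Cooling amount: t = 8
Cooled Left option: 39 - 8 = 31
Cooled Right option: -14 + 8 = -6
Cooled game: {31 | -6}
Left option = 31

31


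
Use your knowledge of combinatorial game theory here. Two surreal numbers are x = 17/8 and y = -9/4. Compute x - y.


x = 17/8, y = -9/4
Converting to common denominator: 8
x = 17/8, y = -18/8
x - y = 17/8 - -9/4 = 35/8

35/8


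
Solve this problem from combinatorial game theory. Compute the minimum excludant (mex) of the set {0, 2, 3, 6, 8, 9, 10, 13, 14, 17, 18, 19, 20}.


Set = {0, 2, 3, 6, 8, 9, 10, 13, 14, 17, 18, 19, 20}
0 is in the set.
1 is NOT in the set. This is the mex.
mex = 1

1


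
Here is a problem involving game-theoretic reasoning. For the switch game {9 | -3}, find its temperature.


The game is {9 | -3}, a switch {a | b} with numbers a > b.
Cooling {a | b} by t gives {a - t | b + t}, which stops being hot when a - t = b + t, i.e. at t = (a - b)/2. So the temperature of a switch is (a - b)/2.
Temperature = (Left option - Right option) / 2
= (9 - (-3)) / 2
= 12 / 2
= 6

6


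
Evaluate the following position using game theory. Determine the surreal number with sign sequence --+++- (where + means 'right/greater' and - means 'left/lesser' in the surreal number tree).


Sign expansion: --+++-
Rule: track bounds (lo, hi), initially (-inf, +inf). On '+', the current value becomes lo and we move to the simplest number in (value, hi): value + 1 if hi = +inf, otherwise the midpoint (value + hi)/2. On '-', the current value becomes hi and we move to value - 1 if lo = -inf, otherwise the midpoint (lo + value)/2.
Start at 0.
Step 1: sign = -, move left. Bounds: (-inf, 0). Value = -1
Step 2: sign = -, move left. Bounds: (-inf, -1). Value = -2
Step 3: sign = +, move right. Bounds: (-2, -1). Value = -3/2
Step 4: sign = +, move right. Bounds: (-3/2, -1). Value = -5/4
Step 5: sign = +, move right. Bounds: (-5/4, -1). Value = -9/8
Step 6: sign = -, move left. Bounds: (-5/4, -9/8). Value = -19/16
The surreal number with sign expansion --+++- is -19/16.

-19/16


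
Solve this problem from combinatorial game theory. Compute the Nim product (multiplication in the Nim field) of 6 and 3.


Nim multiplication is bilinear over XOR: (u XOR v) * w = (u*w) XOR (v*w).
So we split each operand into its bit components and XOR the pairwise Nim products.
6 = 2 + 4 (as XOR of powers of 2).
3 = 1 + 2 (as XOR of powers of 2).
Using the standard Nim-product table on single bits:
  2*2 = 3,   2*4 = 8,   2*8 = 12,
  4*4 = 6,   4*8 = 11,  8*8 = 13,
and  1*x = x (identity), k*l = l*k (commutative).
Pairwise Nim products:
  2 * 1 = 2
  2 * 2 = 3
  4 * 1 = 4
  4 * 2 = 8
XOR them: 2 XOR 3 XOR 4 XOR 8 = 13.
Result: 6 * 3 = 13 (in Nim).

13


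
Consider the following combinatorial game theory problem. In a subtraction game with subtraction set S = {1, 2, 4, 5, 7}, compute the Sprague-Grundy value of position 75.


The subtraction set is S = {1, 2, 4, 5, 7}.
G(k) = mex{ G(k - s) : s in S, s <= k }. We compute iteratively: G(0) = 0.
G(1) = mex({0}) = 1
G(2) = mex({0, 1}) = 2
G(3) = mex({1, 2}) = 0
G(4) = mex({0, 2}) = 1
G(5) = mex({0, 1}) = 2
G(6) = mex({1, 2}) = 0
G(7) = mex({0, 2}) = 1
G(8) = mex({0, 1}) = 2
G(9) = mex({1, 2}) = 0
Observe that G(3)..G(9) = 0, 1, 2, 0, 1, 2, 0 repeats G(0)..G(6) = 0, 1, 2, 0, 1, 2, 0.
For k >= max(S) = 7, G(k) is determined by the previous 7 values G(k-7)..G(k-1); a window of 7 consecutive values has recurred shifted by 3, so by induction G(k + 3) = G(k) for all k >= 0: the sequence is periodic from the start with period 3.
One period: G(0..2) = 0, 1, 2.
75 mod 3 = 0, so G(75) = G(0) = 0.

0


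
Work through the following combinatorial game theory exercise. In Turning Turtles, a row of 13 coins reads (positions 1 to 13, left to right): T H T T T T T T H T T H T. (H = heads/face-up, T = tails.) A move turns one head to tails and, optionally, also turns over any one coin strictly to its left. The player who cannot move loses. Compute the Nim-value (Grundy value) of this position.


Coins: T H T T T T T T H T T H T
Key fact: a single head at position k behaves exactly like a Nim heap of size k (turning it to T and optionally flipping a coin at j < k corresponds to moving the heap from k to j, or to 0), and heads combine as a disjunctive sum (two heads at the same place would cancel, matching j XOR j = 0). So the Nim-value is the XOR of the 1-indexed positions of the heads.
Face-up positions (1-indexed): [2, 9, 12]
XOR 0 with 2: 0 XOR 2 = 2
XOR 2 with 9: 2 XOR 9 = 11
XOR 11 with 12: 11 XOR 12 = 7
Nim-value = 7

7


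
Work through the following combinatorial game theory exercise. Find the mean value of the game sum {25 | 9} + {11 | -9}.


G1 = {25 | 9}, G2 = {11 | -9}
Each is a switch {a | b} with numbers a > b; its mean value is (a + b)/2, and mean value is additive over game sums: m(G1 + G2) = m(G1) + m(G2).
Mean of G1 = (25 + (9))/2 = 34/2 = 17
Mean of G2 = (11 + (-9))/2 = 2/2 = 1
Mean of G1 + G2 = 17 + 1 = 18

18


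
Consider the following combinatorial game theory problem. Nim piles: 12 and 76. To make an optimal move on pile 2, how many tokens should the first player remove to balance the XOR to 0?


Piles: 12 and 76
Current XOR: 12 XOR 76 = 64 (non-zero, so this is an N-position).
To make the XOR zero, we need to find a move that balances the piles.
For pile 2 (size 76): target = 76 XOR 64 = 12
We reduce pile 2 from 76 to 12.
Tokens removed: 76 - 12 = 64
Verification: 12 XOR 12 = 0

64


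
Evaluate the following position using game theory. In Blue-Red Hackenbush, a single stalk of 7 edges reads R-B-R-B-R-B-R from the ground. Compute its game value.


Edges (from ground): R-B-R-B-R-B-R
By Berlekamp's sign-expansion rule, a Blue-Red Hackenbush stalk has the value of the surreal number whose sign sequence is the edge sequence with B -> + and R -> -.
Sign sequence: -+-+-+-
Trace the sign expansion in the surreal number tree, starting from 0:
Edge 1: R (sign -) -> bounds (-inf, 0), value = -1
Edge 2: B (sign +) -> bounds (-1, 0), value = -1/2
Edge 3: R (sign -) -> bounds (-1, -1/2), value = -3/4
Edge 4: B (sign +) -> bounds (-3/4, -1/2), value = -5/8
Edge 5: R (sign -) -> bounds (-3/4, -5/8), value = -11/16
Edge 6: B (sign +) -> bounds (-11/16, -5/8), value = -21/32
Edge 7: R (sign -) -> bounds (-11/16, -21/32), value = -43/64
Game value = -43/64

-43/64


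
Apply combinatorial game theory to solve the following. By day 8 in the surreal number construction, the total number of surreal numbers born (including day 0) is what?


Day 0: {|} = 0 is born. Count = 1.
Day n: the number of surreal numbers born by day n is 2^(n+1) - 1.
By day 0: 2^1 - 1 = 1
By day 1: 2^2 - 1 = 3
By day 2: 2^3 - 1 = 7
By day 3: 2^4 - 1 = 15
By day 4: 2^5 - 1 = 31
By day 5: 2^6 - 1 = 63
By day 6: 2^7 - 1 = 127
By day 7: 2^8 - 1 = 255
By day 8: 2^9 - 1 = 511
By day 8: 511 surreal numbers.

511


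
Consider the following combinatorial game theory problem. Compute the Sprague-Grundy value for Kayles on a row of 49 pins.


Kayles: a move removes 1 or 2 adjacent pins from a contiguous row.
Removing pins from a row of k leaves two independent rows (a, b) with a + b = k - 1 (one pin) or a + b = k - 2 (two pins); an end removal gives a = 0.
By Sprague-Grundy, G(k) = mex{ G(a) XOR G(b) } over all these splits. G(0) = 0.
G(1): splits (0,0):0^0=0 -> mex({0}) = 1
G(2): splits (0,1):0^1=1 (0,0):0^0=0 -> mex({0, 1}) = 2
G(3): splits (0,2):0^2=2 (1,1):1^1=0 (0,1):0^1=1 -> mex({0, 1, 2}) = 3
G(4): splits (0,3):0^3=3 (1,2):1^2=3 (0,2):0^2=2 (1,1):1^1=0 -> mex({0, 2, 3}) = 1
G(5): splits (0,4):0^1=1 (1,3):1^3=2 (2,2):2^2=0 (0,3):0^3=3 (1,2):1^2=3 -> mex({0, 1, 2, 3}) = 4
G(6) = mex({0, 1, 2, 4}) = 3
G(7) = mex({0, 1, 3, 4, 5}) = 2
G(8) = mex({0, 2, 3, 5, 6}) = 1
G(9) = mex({0, 1, 2, 3, 6, 7}) = 4
G(10) = mex({0, 1, 3, 4, 5, 7}) = 2
G(11) = mex({0, 1, 2, 3, 4, 5}) = 6
G(12) = mex({0, 1, 2, 3, 5, 6, 7}) = 4
G(13) = mex({0, 2, 3, 4, 6, 7}) = 1
G(14) = mex({0, 1, 4, 5, 6, 7}) = 2
G(15) = mex({0, 1, 2, 3, 4, 5, 6}) = 7
G(16) = mex({0, 2, 3, 5, 6, 7}) = 1
G(17) = mex({0, 1, 2, 3, 5, 6, 7}) = 4
G(18) = mex({0, 1, 2, 4, 5, 6}) = 3
G(19) = mex({0, 1, 3, 4, 5, 7}) = 2
G(20) = mex({0, 2, 3, 4, 5, 6, 7}) = 1
G(21) = mex({0, 1, 2, 3, 5, 6, 7}) = 4
G(22) = mex({0, 1, 2, 3, 4, 5, 7}) = 6
G(23) = mex({0, 1, 2, 3, 4, 5, 6}) = 7
G(24) = mex({0, 1, 2, 3, 5, 6, 7}) = 4
G(25) = mex({0, 2, 3, 4, 6, 7}) = 1
G(26) = mex({0, 1, 3, 4, 5, 6, 7}) = 2
G(27) = mex({0, 1, 2, 3, 4, 5, 6, 7}) = 8
G(28) = mex({0, 1, 2, 3, 4, 6, 7, 8}) = 5
G(29) = mex({0, 1, 2, 3, 5, 6, 7, 8, 9}) = 4
G(30) = mex({0, 1, 2, 3, 4, 5, 6, 9, 10}) = 7
G(31) = mex({0, 1, 3, 4, 5, 7, 10, 11}) = 2
G(32) = mex({0, 2, 3, 4, 5, 6, 7, 9, 11}) = 1
G(33) = mex({0, 1, 2, 3, 4, 5, 6, 7, 9, 12}) = 8
G(34) = mex({0, 1, 2, 3, 4, 5, 7, 8, 11, 12}) = 6
G(35) = mex({0, 1, 2, 3, 4, 5, 6, 8, 9, 10, 11}) = 7
G(36) = mex({0, 1, 2, 3, 5, 6, 7, 9, 10}) = 4
G(37) = mex({0, 2, 3, 4, 6, 7, 9, 10, 11, 12}) = 1
G(38) = mex({0, 1, 3, 4, 5, 6, 7, 9, 10, 11, 12}) = 2
G(39) = mex({0, 1, 2, 4, 5, 6, 7, 9, 10, 12, 14}) = 3
G(40) = mex({0, 2, 3, 4, 6, 7, 11, 12, 14}) = 1
G(41) = mex({0, 1, 2, 3, 5, 6, 7, 9, 10, 11, 12}) = 4
G(42) = mex({0, 1, 2, 3, 4, 5, 6, 9, 10}) = 7
G(43) = mex({0, 1, 3, 4, 5, 7, 9, 10, 12, 15}) = 2
G(44) = mex({0, 2, 3, 4, 5, 6, 7, 9, 10, 12, 15}) = 1
G(45) = mex({0, 1, 2, 3, 4, 5, 6, 7, 9, 10, 12, 14}) = 8
G(46) = mex({0, 1, 3, 4, 5, 7, 8, 11, 12, 14}) = 2
G(47) = mex({0, 1, 2, 3, 4, 5, 6, 8, 9, 10, 11, 12}) = 7
G(48) = mex({0, 1, 2, 3, 5, 6, 7, 9, 10}) = 4
G(49) = mex({0, 2, 3, 4, 6, 7, 9, 10, 11, 12, 15}) = 1
Therefore G(49) = 1.

1


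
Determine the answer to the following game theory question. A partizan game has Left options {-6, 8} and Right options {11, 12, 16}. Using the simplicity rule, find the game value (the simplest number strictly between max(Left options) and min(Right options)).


Left options: {-6, 8}, max = 8
Right options: {11, 12, 16}, min = 11
All options are numbers and max(Left) < min(Right), so by the simplicity theorem the value is the simplest (earliest-born) number strictly between 8 and 11.
Integers 9 through 10 all lie strictly between 8 and 11.
Among integers, the simplest (lowest birthday = smallest |n|; 0 is born on day 0, +-n on day n) is 9.
No non-integer in the interval can be simpler: if x is a non-integer in the interval, then floor(x) or ceil(x) also lies in the interval (the interval contains an integer), and both are proper prefixes of x's sign expansion, i.e. born earlier. So the game value is 9.
Game value = 9

9


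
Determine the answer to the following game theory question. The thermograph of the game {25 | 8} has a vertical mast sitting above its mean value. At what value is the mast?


Game = {25 | 8}, a switch {a | b} with numbers a > b.
Its thermograph has left wall a - t and right wall b + t, which meet at t = (a - b)/2, where both equal (a + b)/2. So the mast (mean value) is at (a + b)/2.
Mean = (25 + (8))/2 = 33/2 = 33/2

33/2


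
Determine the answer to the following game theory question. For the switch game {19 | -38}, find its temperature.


The game is {19 | -38}, a switch {a | b} with numbers a > b.
Cooling {a | b} by t gives {a - t | b + t}, which stops being hot when a - t = b + t, i.e. at t = (a - b)/2. So the temperature of a switch is (a - b)/2.
Temperature = (Left option - Right option) / 2
= (19 - (-38)) / 2
= 57 / 2
= 57/2

57/2


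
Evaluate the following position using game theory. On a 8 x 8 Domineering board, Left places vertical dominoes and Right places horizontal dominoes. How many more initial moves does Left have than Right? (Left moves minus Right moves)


Board is 8 x 8 (rows x cols).
Left (vertical) placements: (rows-1) * cols = 7 * 8 = 56
Right (horizontal) placements: rows * (cols-1) = 8 * 7 = 56
Advantage = Left - Right = 56 - 56 = 0

0


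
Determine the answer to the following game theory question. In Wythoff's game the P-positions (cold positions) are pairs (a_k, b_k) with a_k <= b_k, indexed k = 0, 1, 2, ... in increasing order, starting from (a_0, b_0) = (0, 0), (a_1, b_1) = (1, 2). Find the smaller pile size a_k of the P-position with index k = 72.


By Wythoff's theorem, a_k = floor(k * phi) and b_k = floor(k * phi^2) = a_k + k, where phi = (1 + sqrt(5))/2 is the golden ratio.
phi = (1 + sqrt(5))/2 = 1.618034
k = 72
k * phi = 72 * 1.618034 = 116.498447
a_72 = floor(k * phi) = 116

116


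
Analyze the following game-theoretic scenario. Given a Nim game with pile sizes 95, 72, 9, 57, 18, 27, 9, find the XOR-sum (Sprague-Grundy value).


We need the XOR (exclusive or) of all pile sizes.
After XOR-ing pile 1 (size 95): 0 XOR 95 = 95
After XOR-ing pile 2 (size 72): 95 XOR 72 = 23
After XOR-ing pile 3 (size 9): 23 XOR 9 = 30
After XOR-ing pile 4 (size 57): 30 XOR 57 = 39
After XOR-ing pile 5 (size 18): 39 XOR 18 = 53
After XOR-ing pile 6 (size 27): 53 XOR 27 = 46
After XOR-ing pile 7 (size 9): 46 XOR 9 = 39
The Nim-value of this position is 39.

39


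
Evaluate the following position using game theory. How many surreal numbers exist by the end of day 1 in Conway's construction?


Day 0: {|} = 0 is born. Count = 1.
Day n: the number of surreal numbers born by day n is 2^(n+1) - 1.
By day 0: 2^1 - 1 = 1
By day 1: 2^2 - 1 = 3
By day 1: 3 surreal numbers.

3


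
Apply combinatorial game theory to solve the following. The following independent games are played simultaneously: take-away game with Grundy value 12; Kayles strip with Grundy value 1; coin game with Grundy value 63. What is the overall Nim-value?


By the Sprague-Grundy theorem, the Grundy value of a sum of games is the XOR of individual Grundy values.
take-away game: Grundy value = 12. Running XOR: 0 XOR 12 = 12
Kayles strip: Grundy value = 1. Running XOR: 12 XOR 1 = 13
coin game: Grundy value = 63. Running XOR: 13 XOR 63 = 50
The combined Grundy value is 50.

50
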